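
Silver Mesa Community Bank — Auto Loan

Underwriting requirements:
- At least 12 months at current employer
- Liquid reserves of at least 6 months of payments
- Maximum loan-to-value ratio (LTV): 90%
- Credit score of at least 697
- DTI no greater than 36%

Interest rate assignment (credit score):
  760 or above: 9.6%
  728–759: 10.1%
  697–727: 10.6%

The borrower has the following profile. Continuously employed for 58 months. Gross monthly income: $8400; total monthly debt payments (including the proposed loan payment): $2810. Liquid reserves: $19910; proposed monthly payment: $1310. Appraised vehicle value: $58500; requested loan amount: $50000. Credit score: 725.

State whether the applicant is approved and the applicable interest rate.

Approved at 10.6%

Credit score 725 ≥ 697 (meets minimum)
Debt-to-income = 2,810/8,400 = 33.5% — meets 36% limit
Liquid reserves cover 19,910/1,310 = 15.2 months — ≥ 6 required
Employment 58 ≥ 12 months
Loan-to-value = 50,000/58,500 = 85.5% — pass (90% max)
All requirements met. Score 725 falls in the 697–727 tier → 10.6%.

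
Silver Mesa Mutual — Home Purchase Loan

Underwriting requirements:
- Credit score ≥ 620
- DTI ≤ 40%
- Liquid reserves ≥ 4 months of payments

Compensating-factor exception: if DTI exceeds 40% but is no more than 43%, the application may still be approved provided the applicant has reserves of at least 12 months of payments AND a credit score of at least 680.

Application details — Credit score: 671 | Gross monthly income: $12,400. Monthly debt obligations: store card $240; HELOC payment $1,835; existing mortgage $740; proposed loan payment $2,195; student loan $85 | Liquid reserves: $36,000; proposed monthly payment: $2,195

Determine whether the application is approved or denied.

Credit score 671 ≥ 620 (meets base)
Total debts = (240 + 1,835 + 740 + 2,195 + 85) = 5,095. DTI: 5,095 ÷ 12,400 = 41.1%, over the 40% base limit.
Reserves: 36,000 ÷ 2,195 = 16.4 months (meets 4-month minimum)
41.1% falls in the override range (40%–43%), so the compensating-factor test applies.
Reserves 16.4 ≥ 12 months; credit score 671 < 680.
Override conditions not both satisfied; exception does not apply.

Denied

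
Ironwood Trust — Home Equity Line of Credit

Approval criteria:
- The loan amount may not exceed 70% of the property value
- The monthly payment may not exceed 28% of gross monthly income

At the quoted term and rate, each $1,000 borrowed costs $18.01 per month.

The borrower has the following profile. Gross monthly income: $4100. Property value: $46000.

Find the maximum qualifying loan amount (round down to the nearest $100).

$32,200

Payment cap: 28% × $4,100 = $1,148/month.
At $18.01 per $1,000, that supports 1,148/18.01 × 1,000 ≈ $63,742 → $63,700.
LTV cap: 70% × $46,000 = $32,200 → $32,200.
Binding constraint: loan-to-value.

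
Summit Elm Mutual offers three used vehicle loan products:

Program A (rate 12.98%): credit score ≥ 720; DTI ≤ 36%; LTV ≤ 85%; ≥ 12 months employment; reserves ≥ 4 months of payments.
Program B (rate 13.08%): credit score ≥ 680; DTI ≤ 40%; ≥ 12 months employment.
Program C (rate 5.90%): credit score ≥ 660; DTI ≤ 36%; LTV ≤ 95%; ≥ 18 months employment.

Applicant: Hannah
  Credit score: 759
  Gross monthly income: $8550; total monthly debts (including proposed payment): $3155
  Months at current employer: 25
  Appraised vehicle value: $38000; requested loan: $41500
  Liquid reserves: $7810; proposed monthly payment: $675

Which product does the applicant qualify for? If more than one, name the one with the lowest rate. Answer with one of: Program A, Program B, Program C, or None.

Program B

DTI = 3,155/8,550 = 36.9%.
LTV = 41,500/38,000 = 109.2%.
Reserves = 7,810/675 = 11.6 months.
Program A: score 759 ≥ 720; DTI 36.9% > 36%; LTV 109.2% > 85%; employment 25 ≥ 12 mo; reserves 11.6 ≥ 4 mo → does not qualify.
Program B: score 759 ≥ 680; DTI 36.9% ≤ 40%; employment 25 ≥ 12 mo → qualifies.
Program C: score 759 ≥ 660; DTI 36.9% > 36%; LTV 109.2% > 95%; employment 25 ≥ 18 mo → does not qualify.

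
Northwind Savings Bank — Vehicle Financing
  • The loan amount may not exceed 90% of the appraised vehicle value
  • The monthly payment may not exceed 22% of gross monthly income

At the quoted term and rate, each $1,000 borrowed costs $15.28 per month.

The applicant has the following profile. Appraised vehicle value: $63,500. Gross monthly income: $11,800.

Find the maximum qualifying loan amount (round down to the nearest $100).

$57,100

Payment cap: 22% × $11,800 = $2,596/month.
At $15.28 per $1,000, that supports 2,596/15.28 × 1,000 ≈ $169,895 → $169,800.
LTV cap: 90% × $63,500 = $57,150 → $57,100.
Binding constraint: loan-to-value.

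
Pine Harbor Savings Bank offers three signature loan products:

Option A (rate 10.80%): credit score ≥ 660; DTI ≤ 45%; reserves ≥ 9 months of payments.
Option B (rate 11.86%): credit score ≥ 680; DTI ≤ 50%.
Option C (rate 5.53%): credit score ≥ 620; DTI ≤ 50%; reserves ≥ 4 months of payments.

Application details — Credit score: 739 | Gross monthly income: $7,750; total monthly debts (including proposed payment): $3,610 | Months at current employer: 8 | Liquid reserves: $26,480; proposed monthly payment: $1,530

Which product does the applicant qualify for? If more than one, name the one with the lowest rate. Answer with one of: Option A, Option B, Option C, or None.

Option C

DTI = 3,610/7,750 = 46.6%.
Reserves = 26,480/1,530 = 17.3 months.
Option A: score 739 ≥ 660; DTI 46.6% > 45%; reserves 17.3 ≥ 9 mo → does not qualify.
Option B: score 739 ≥ 680; DTI 46.6% ≤ 50% → qualifies.
Option C: score 739 ≥ 620; DTI 46.6% ≤ 50%; reserves 17.3 ≥ 4 mo → qualifies.
Qualifying: Option B, Option C. Lowest rate is 5.53% → Option C.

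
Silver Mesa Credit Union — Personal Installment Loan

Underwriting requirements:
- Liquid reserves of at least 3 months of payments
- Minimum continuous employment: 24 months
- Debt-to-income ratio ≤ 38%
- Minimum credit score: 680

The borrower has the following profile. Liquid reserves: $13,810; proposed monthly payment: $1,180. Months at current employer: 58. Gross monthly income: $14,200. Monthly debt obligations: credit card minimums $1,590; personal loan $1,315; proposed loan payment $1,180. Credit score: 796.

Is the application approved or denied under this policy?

Approved

Liquid reserves cover 13,810/1,180 = 11.7 months — ≥ 3 required
Employment 58 ≥ 24 months
Total monthly debts = (1,590 + 1,315 + 1,180) = 4,085. DTI: 4,085 ÷ 14,200 = 28.8%, within the 38% cap
Credit score 796 ≥ 680 (meets)
All criteria satisfied.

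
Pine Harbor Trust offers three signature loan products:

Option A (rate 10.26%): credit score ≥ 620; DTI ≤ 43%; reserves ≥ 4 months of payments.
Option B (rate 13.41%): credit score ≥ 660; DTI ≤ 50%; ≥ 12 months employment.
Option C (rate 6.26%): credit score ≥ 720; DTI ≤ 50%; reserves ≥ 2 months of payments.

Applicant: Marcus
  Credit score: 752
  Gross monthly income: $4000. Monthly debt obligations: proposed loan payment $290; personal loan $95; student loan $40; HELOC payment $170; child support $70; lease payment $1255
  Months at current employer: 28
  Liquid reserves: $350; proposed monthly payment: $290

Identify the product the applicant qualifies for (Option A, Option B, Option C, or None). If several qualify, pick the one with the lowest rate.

Total debts = (290 + 95 + 40 + 170 + 70 + 1,255) = 1,920; DTI = 1,920/4,000 = 48%.
Reserves = 350/290 = 1.2 months.
Option A: score 752 ≥ 620; DTI 48% > 43%; reserves 1.2 < 4 mo → does not qualify.
Option B: score 752 ≥ 660; DTI 48% ≤ 50%; employment 28 ≥ 12 mo → qualifies.
Option C: score 752 ≥ 720; DTI 48% ≤ 50%; reserves 1.2 < 2 mo → does not qualify.

Option B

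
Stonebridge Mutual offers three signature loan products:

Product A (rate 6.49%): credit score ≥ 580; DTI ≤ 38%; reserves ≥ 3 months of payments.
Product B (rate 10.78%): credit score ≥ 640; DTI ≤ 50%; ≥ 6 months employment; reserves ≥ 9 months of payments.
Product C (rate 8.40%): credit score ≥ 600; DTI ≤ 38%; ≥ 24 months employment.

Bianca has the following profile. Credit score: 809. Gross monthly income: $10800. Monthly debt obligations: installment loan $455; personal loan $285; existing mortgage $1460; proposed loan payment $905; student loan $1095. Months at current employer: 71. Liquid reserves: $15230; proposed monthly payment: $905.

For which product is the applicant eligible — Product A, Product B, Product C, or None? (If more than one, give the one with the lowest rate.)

Total debts = (455 + 285 + 1,460 + 905 + 1,095) = 4,200; DTI = 4,200/10,800 = 38.9%.
Reserves = 15,230/905 = 16.8 months.
Product A: score 809 ≥ 580; DTI 38.9% > 38%; reserves 16.8 ≥ 3 mo → does not qualify.
Product B: score 809 ≥ 640; DTI 38.9% ≤ 50%; employment 71 ≥ 6 mo; reserves 16.8 ≥ 9 mo → qualifies.
Product C: score 809 ≥ 600; DTI 38.9% > 38%; employment 71 ≥ 24 mo → does not qualify.

Product B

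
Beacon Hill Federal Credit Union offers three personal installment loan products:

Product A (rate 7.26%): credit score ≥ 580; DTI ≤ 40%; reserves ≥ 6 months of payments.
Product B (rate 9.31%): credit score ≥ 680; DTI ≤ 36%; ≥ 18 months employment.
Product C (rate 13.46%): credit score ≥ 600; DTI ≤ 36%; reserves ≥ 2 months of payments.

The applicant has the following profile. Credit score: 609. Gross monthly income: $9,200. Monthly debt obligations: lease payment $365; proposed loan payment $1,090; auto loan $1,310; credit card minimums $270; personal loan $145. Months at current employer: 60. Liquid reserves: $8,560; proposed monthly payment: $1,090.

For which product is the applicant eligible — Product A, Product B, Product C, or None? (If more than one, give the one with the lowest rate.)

Product A

Total debts = (365 + 1,090 + 1,310 + 270 + 145) = 3,180; DTI = 3,180/9,200 = 34.6%.
Reserves = 8,560/1,090 = 7.9 months.
Product A: score 609 ≥ 580; DTI 34.6% ≤ 40%; reserves 7.9 ≥ 6 mo → qualifies.
Product B: score 609 < 680; DTI 34.6% ≤ 36%; employment 60 ≥ 18 mo → does not qualify.
Product C: score 609 ≥ 600; DTI 34.6% ≤ 36%; reserves 7.9 ≥ 2 mo → qualifies.
Qualifying: Product A, Product C. Lowest rate is 7.26% → Product A.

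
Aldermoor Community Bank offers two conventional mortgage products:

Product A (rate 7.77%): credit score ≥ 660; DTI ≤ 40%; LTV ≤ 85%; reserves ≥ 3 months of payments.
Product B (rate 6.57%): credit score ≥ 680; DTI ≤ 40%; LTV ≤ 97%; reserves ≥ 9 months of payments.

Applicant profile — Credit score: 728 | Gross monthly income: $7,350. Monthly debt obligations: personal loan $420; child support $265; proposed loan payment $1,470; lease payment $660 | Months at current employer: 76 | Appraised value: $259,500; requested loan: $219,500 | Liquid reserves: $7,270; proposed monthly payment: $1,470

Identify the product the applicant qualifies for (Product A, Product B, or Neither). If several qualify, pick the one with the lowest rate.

Product A

Total debts = (420 + 265 + 1,470 + 660) = 2,815; DTI = 2,815/7,350 = 38.3%.
LTV = 219,500/259,500 = 84.6%.
Reserves = 7,270/1,470 = 4.9 months.
Product A: score 728 ≥ 660; DTI 38.3% ≤ 40%; LTV 84.6% ≤ 85%; reserves 4.9 ≥ 3 mo → qualifies.
Product B: score 728 ≥ 680; DTI 38.3% ≤ 40%; LTV 84.6% ≤ 97%; reserves 4.9 < 9 mo → does not qualify.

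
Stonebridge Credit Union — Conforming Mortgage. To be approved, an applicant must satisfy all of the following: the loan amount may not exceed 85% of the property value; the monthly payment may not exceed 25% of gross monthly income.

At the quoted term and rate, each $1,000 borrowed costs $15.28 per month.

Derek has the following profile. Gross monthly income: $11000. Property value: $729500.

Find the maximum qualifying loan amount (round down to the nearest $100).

Payment cap: 25% × $11,000 = $2,750/month.
At $15.28 per $1,000, that supports 2,750/15.28 × 1,000 ≈ $179,973 → $179,900.
LTV cap: 85% × $729,500 = $620,075 → $620,000.
Binding constraint: payment-to-income.

$179,900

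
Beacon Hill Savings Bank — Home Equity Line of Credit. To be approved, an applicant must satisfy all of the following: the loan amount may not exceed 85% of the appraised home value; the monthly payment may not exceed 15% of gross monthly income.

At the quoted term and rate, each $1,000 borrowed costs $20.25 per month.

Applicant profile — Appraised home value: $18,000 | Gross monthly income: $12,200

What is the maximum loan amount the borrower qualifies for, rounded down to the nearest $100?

$15,300

Payment cap: 15% × $12,200 = $1,830/month.
At $20.25 per $1,000, that supports 1,830/20.25 × 1,000 ≈ $90,370 → $90,300.
LTV cap: 85% × $18,000 = $15,300 → $15,300.
Binding constraint: loan-to-value.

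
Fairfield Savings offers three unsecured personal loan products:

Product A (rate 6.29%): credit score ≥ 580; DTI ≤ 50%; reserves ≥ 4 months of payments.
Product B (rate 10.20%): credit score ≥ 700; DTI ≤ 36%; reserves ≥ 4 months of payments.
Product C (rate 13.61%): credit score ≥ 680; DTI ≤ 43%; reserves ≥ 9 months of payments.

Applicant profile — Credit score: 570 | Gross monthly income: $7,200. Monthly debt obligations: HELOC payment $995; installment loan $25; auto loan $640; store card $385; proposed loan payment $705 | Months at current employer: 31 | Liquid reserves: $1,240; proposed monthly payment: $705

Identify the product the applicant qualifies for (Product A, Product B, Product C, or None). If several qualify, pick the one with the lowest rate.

Total debts = (995 + 25 + 640 + 385 + 705) = 2,750; DTI = 2,750/7,200 = 38.2%.
Reserves = 1,240/705 = 1.8 months.
Product A: score 570 < 580; DTI 38.2% ≤ 50%; reserves 1.8 < 4 mo → does not qualify.
Product B: score 570 < 700; DTI 38.2% > 36%; reserves 1.8 < 4 mo → does not qualify.
Product C: score 570 < 680; DTI 38.2% ≤ 43%; reserves 1.8 < 9 mo → does not qualify.

None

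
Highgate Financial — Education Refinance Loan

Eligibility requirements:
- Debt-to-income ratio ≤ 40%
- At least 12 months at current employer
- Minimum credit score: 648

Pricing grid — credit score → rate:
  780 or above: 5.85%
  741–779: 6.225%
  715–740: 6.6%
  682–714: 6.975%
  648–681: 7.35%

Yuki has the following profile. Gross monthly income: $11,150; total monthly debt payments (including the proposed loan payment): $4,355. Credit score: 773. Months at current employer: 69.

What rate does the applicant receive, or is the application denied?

Credit score 773 ≥ 648 (meets minimum)
Employment 69 ≥ 12 months
Debt-to-income = 4,355/11,150 = 39.1% — meets 40% limit
All requirements met. Score 773 falls in the 741–779 tier → 6.225%.

Approved at 6.225%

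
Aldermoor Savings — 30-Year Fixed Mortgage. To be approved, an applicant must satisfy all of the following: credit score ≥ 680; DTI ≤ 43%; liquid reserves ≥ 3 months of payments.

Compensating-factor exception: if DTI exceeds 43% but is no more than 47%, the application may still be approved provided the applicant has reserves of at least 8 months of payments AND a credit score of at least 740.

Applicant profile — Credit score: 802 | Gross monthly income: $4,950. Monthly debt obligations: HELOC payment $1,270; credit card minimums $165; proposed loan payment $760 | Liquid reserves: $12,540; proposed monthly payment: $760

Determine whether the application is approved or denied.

Approved

Credit score 802 ≥ 680 (meets base)
Total debts = (1,270 + 165 + 760) = 2,195. DTI: 2,195 ÷ 4,950 = 44.3%, over the 43% base limit.
Reserves = 12,540/760 = 16.5 months ≥ 3
DTI 44.3% is within the 43%–47% exception band; checking compensating factors.
Override check — reserves: 16.5 mo (ok); score: 802 (ok).
Both compensating conditions met → exception applies.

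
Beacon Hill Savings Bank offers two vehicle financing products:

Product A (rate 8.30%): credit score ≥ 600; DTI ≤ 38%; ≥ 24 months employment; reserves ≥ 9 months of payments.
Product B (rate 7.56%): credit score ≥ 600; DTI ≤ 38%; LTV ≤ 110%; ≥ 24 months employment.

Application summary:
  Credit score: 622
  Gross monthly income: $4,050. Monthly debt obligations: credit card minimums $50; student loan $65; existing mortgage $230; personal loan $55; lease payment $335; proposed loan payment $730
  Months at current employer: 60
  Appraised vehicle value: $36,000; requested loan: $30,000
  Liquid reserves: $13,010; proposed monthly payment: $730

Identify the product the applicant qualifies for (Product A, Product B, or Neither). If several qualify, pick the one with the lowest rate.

Product B

Total debts = (50 + 65 + 230 + 55 + 335 + 730) = 1,465; DTI = 1,465/4,050 = 36.2%.
LTV = 30,000/36,000 = 83.3%.
Reserves = 13,010/730 = 17.8 months.
Product A: score 622 ≥ 600; DTI 36.2% ≤ 38%; employment 60 ≥ 24 mo; reserves 17.8 ≥ 9 mo → qualifies.
Product B: score 622 ≥ 600; DTI 36.2% ≤ 38%; LTV 83.3% ≤ 110%; employment 60 ≥ 24 mo → qualifies.
Qualifying: Product A, Product B. Lowest rate is 7.56% → Product B.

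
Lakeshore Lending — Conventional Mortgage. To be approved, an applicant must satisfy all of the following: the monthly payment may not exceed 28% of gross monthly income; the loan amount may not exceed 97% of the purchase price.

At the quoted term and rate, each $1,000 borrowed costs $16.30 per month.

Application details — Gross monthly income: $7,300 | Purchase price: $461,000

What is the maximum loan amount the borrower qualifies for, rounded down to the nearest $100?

$125,300

Payment cap: 28% × $7,300 = $2,044/month.
At $16.30 per $1,000, that supports 2,044/16.30 × 1,000 ≈ $125,398 → $125,300.
LTV cap: 97% × $461,000 = $447,170 → $447,100.
Binding constraint: payment-to-income.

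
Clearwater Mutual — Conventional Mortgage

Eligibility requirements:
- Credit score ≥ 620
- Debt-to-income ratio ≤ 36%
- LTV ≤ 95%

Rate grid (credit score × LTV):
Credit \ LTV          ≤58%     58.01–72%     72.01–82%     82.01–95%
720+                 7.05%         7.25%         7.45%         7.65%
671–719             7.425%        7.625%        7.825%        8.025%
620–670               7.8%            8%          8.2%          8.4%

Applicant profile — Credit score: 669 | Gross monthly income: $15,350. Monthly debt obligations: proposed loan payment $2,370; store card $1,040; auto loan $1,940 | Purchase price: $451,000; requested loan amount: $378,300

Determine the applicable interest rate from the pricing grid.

Credit score 669 ≥ 620; Total monthly debts = (2,370 + 1,040 + 1,940) = 5,350. DTI = 5,350/15,350 = 34.9% ≤ 36%
Loan-to-value = 378,300/451,000 = 83.9% — pass (95% max)
Credit 669 → row 620–670; LTV 83.9% → column 82.01–95%. Grid cell → 8.4%.

8.4%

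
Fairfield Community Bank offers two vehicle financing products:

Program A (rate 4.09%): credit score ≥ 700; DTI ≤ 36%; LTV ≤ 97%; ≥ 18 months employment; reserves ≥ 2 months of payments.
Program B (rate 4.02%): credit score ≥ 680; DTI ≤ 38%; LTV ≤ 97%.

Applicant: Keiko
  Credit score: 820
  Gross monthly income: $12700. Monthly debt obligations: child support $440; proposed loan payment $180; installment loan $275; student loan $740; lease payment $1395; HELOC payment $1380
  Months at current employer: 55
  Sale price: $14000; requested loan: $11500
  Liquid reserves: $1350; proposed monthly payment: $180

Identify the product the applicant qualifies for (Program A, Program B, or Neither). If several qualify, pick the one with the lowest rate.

Total debts = (440 + 180 + 275 + 740 + 1,395 + 1,380) = 4,410; DTI = 4,410/12,700 = 34.7%.
LTV = 11,500/14,000 = 82.1%.
Reserves = 1,350/180 = 7.5 months.
Program A: score 820 ≥ 700; DTI 34.7% ≤ 36%; LTV 82.1% ≤ 97%; employment 55 ≥ 18 mo; reserves 7.5 ≥ 2 mo → qualifies.
Program B: score 820 ≥ 680; DTI 34.7% ≤ 38%; LTV 82.1% ≤ 97% → qualifies.
Qualifying: Program A, Program B. Lowest rate is 4.02% → Program B.

Program B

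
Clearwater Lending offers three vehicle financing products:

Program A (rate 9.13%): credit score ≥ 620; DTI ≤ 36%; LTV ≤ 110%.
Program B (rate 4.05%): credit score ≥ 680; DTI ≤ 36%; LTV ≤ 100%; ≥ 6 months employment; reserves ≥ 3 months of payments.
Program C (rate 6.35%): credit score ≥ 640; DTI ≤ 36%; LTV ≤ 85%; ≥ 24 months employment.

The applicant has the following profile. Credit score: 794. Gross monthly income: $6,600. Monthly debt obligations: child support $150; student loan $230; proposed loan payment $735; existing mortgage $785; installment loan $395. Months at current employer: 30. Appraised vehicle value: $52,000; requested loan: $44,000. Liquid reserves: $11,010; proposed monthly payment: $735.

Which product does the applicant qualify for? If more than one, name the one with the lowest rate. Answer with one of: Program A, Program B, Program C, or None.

Total debts = (150 + 230 + 735 + 785 + 395) = 2,295; DTI = 2,295/6,600 = 34.8%.
LTV = 44,000/52,000 = 84.6%.
Reserves = 11,010/735 = 15.0 months.
Program A: score 794 ≥ 620; DTI 34.8% ≤ 36%; LTV 84.6% ≤ 110% → qualifies.
Program B: score 794 ≥ 680; DTI 34.8% ≤ 36%; LTV 84.6% ≤ 100%; employment 30 ≥ 6 mo; reserves 15.0 ≥ 3 mo → qualifies.
Program C: score 794 ≥ 640; DTI 34.8% ≤ 36%; LTV 84.6% ≤ 85%; employment 30 ≥ 24 mo → qualifies.
Qualifying: Program A, Program B, Program C. Lowest rate is 4.05% → Program B.

Program B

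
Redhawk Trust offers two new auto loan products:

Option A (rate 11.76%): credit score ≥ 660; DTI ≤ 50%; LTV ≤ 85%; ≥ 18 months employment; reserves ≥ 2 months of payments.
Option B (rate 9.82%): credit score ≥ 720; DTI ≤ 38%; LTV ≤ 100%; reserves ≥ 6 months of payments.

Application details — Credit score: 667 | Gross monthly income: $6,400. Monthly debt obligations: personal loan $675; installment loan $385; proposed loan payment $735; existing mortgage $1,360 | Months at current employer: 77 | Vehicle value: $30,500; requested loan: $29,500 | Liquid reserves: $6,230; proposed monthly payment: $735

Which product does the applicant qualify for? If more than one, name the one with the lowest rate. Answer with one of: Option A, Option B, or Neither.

Total debts = (675 + 385 + 735 + 1,360) = 3,155; DTI = 3,155/6,400 = 49.3%.
LTV = 29,500/30,500 = 96.7%.
Reserves = 6,230/735 = 8.5 months.
Option A: score 667 ≥ 660; DTI 49.3% ≤ 50%; LTV 96.7% > 85%; employment 77 ≥ 18 mo; reserves 8.5 ≥ 2 mo → does not qualify.
Option B: score 667 < 720; DTI 49.3% > 38%; LTV 96.7% ≤ 100%; reserves 8.5 ≥ 6 mo → does not qualify.

Neither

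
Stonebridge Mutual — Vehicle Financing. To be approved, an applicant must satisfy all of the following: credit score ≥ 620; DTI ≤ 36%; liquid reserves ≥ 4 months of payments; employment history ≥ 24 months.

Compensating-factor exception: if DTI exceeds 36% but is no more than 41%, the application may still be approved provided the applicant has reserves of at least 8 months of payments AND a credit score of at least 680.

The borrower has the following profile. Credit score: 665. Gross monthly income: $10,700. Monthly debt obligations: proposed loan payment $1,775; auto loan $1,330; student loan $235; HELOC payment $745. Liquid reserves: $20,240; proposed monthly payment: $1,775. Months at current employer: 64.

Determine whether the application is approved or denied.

Denied

Credit score 665 ≥ 620 (meets base)
Total debts = (1,775 + 1,330 + 235 + 745) = 4,085. DTI = 4,085/10,700 = 38.2% > 36% — standard DTI limit exceeded.
Liquid reserves cover 20,240/1,775 = 11.4 months — ≥ 4 required
Employment 64 ≥ 24 months
DTI 38.2% is within the 36%–41% exception band; checking compensating factors.
Reserves 11.4 ≥ 8 months; credit score 665 < 680.
Override conditions not both satisfied; exception does not apply.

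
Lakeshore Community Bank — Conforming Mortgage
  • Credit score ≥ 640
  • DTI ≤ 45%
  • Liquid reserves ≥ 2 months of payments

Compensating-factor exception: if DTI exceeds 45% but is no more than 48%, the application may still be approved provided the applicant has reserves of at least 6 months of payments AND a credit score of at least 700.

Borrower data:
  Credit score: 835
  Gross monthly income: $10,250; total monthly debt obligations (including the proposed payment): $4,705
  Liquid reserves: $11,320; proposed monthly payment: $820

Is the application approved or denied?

Credit score 835 ≥ 640 (meets base)
DTI = 4,705/10,250 = 45.9% > 45% — standard DTI limit exceeded.
Liquid reserves cover 11,320/820 = 13.8 months — ≥ 2 required
DTI 45.9% is within the 45%–48% exception band; checking compensating factors.
Override check — reserves: 13.8 mo (ok); score: 835 (ok).
Both compensating conditions met → exception applies.

Approved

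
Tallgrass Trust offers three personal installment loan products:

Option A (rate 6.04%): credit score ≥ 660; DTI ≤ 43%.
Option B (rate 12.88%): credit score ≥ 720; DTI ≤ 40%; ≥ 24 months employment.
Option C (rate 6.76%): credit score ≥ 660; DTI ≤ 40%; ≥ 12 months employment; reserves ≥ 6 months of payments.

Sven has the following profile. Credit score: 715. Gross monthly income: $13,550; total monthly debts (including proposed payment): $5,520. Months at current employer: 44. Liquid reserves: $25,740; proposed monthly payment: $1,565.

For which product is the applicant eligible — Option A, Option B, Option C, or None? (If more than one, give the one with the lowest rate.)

DTI = 5,520/13,550 = 40.7%.
Reserves = 25,740/1,565 = 16.4 months.
Option A: score 715 ≥ 660; DTI 40.7% ≤ 43% → qualifies.
Option B: score 715 < 720; DTI 40.7% > 40%; employment 44 ≥ 24 mo → does not qualify.
Option C: score 715 ≥ 660; DTI 40.7% > 40%; employment 44 ≥ 12 mo; reserves 16.4 ≥ 6 mo → does not qualify.

Option A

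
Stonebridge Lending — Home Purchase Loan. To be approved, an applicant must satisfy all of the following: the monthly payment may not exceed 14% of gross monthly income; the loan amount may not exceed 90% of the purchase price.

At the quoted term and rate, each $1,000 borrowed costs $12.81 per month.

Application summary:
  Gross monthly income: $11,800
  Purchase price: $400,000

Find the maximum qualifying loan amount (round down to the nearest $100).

$128,900

Payment cap: 14% × $11,800 = $1,652/month.
At $12.81 per $1,000, that supports 1,652/12.81 × 1,000 ≈ $128,961 → $128,900.
LTV cap: 90% × $400,000 = $360,000 → $360,000.
Binding constraint: payment-to-income.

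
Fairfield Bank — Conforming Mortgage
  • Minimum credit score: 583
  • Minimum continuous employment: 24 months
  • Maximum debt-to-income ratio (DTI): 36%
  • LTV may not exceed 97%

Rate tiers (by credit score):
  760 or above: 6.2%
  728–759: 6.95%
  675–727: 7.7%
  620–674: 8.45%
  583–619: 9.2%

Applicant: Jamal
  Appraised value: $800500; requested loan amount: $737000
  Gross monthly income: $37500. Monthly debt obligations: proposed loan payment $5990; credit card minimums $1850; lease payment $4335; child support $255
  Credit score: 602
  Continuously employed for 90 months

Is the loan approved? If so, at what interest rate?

Approved at 9.2%

Credit score 602 ≥ 583 (meets minimum)
Employment 90 ≥ 24 months
Total monthly debts = (5,990 + 1,850 + 4,335 + 255) = 12,430. DTI = 12,430/37,500 = 33.1% ≤ 36%
LTV: 737,000 ÷ 800,500 = 92.1%, within 97% cap
All requirements met. Score 602 falls in the 583–619 tier → 9.2%.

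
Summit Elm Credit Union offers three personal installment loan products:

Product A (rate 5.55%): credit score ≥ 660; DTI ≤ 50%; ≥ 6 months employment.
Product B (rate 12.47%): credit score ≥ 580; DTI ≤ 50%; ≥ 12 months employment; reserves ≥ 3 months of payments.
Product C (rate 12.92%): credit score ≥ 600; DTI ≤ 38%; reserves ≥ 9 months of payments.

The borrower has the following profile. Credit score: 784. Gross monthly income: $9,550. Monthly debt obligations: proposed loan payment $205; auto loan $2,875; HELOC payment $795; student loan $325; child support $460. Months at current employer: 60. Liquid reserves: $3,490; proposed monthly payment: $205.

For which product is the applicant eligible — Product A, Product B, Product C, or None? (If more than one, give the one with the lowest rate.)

Product A

Total debts = (205 + 2,875 + 795 + 325 + 460) = 4,660; DTI = 4,660/9,550 = 48.8%.
Reserves = 3,490/205 = 17.0 months.
Product A: score 784 ≥ 660; DTI 48.8% ≤ 50%; employment 60 ≥ 6 mo → qualifies.
Product B: score 784 ≥ 580; DTI 48.8% ≤ 50%; employment 60 ≥ 12 mo; reserves 17.0 ≥ 3 mo → qualifies.
Product C: score 784 ≥ 600; DTI 48.8% > 38%; reserves 17.0 ≥ 9 mo → does not qualify.
Qualifying: Product A, Product B. Lowest rate is 5.55% → Product A.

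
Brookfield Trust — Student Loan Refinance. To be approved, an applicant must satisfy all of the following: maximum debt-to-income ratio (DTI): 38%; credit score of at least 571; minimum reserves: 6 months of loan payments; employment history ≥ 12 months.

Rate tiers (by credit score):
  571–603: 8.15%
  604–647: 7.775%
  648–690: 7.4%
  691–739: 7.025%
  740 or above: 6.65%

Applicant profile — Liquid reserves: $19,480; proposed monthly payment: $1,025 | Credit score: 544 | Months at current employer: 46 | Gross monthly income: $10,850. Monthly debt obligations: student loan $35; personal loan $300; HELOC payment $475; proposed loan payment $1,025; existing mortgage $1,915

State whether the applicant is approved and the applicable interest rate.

Credit score 544 < 571 (below minimum)
Reserves = 19,480/1,025 = 19.0 months ≥ 6
Total monthly debts = (35 + 300 + 475 + 1,025 + 1,915) = 3,750. DTI: 3,750 ÷ 10,850 = 34.6%, within the 38% cap
Employment 46 ≥ 12 months
Not all requirements met → denied.

Denied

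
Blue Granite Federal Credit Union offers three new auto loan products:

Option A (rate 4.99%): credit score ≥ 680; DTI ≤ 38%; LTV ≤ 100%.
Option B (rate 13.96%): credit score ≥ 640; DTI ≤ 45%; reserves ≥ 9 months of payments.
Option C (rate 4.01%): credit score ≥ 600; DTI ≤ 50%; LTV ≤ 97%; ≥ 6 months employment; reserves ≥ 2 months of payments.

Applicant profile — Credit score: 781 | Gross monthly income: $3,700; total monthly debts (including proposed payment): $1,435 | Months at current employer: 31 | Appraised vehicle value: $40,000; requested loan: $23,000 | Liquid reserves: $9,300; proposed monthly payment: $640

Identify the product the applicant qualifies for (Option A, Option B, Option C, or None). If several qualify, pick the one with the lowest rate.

DTI = 1,435/3,700 = 38.8%.
LTV = 23,000/40,000 = 57.5%.
Reserves = 9,300/640 = 14.5 months.
Option A: score 781 ≥ 680; DTI 38.8% > 38%; LTV 57.5% ≤ 100% → does not qualify.
Option B: score 781 ≥ 640; DTI 38.8% ≤ 45%; reserves 14.5 ≥ 9 mo → qualifies.
Option C: score 781 ≥ 600; DTI 38.8% ≤ 50%; LTV 57.5% ≤ 97%; employment 31 ≥ 6 mo; reserves 14.5 ≥ 2 mo → qualifies.
Qualifying: Option B, Option C. Lowest rate is 4.01% → Option C.

Option C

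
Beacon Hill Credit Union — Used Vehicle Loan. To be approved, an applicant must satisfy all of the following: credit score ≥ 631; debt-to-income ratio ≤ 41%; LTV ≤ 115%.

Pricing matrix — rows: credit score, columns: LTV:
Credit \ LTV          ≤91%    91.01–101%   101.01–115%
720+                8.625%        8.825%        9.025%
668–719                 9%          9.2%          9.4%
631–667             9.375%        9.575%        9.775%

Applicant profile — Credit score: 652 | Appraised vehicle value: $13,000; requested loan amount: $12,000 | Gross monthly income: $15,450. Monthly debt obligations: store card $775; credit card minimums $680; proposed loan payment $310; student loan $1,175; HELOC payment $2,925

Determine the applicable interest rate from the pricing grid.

Credit score 652 ≥ 631; Total monthly debts = (775 + 680 + 310 + 1,175 + 2,925) = 5,865. DTI: 5,865 ÷ 15,450 = 38%, within the 41% cap
LTV: 12,000 ÷ 13,000 = 92.3%, within 115% cap
Credit 652 → row 631–667; LTV 92.3% → column 91.01–101%. Grid cell → 9.575%.

9.575%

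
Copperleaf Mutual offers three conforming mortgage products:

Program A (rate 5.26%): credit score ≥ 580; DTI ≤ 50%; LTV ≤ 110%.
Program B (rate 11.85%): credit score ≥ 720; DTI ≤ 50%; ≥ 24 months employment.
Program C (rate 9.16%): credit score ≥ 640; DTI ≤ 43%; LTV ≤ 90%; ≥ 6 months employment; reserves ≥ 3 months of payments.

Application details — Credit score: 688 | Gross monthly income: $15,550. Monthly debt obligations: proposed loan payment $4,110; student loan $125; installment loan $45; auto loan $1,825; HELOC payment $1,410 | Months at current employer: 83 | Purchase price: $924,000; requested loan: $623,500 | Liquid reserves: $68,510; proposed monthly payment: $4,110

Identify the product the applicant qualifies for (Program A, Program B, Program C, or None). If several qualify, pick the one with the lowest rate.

Total debts = (4,110 + 125 + 45 + 1,825 + 1,410) = 7,515; DTI = 7,515/15,550 = 48.3%.
LTV = 623,500/924,000 = 67.5%.
Reserves = 68,510/4,110 = 16.7 months.
Program A: score 688 ≥ 580; DTI 48.3% ≤ 50%; LTV 67.5% ≤ 110% → qualifies.
Program B: score 688 < 720; DTI 48.3% ≤ 50%; employment 83 ≥ 24 mo → does not qualify.
Program C: score 688 ≥ 640; DTI 48.3% > 43%; LTV 67.5% ≤ 90%; employment 83 ≥ 6 mo; reserves 16.7 ≥ 3 mo → does not qualify.

Program A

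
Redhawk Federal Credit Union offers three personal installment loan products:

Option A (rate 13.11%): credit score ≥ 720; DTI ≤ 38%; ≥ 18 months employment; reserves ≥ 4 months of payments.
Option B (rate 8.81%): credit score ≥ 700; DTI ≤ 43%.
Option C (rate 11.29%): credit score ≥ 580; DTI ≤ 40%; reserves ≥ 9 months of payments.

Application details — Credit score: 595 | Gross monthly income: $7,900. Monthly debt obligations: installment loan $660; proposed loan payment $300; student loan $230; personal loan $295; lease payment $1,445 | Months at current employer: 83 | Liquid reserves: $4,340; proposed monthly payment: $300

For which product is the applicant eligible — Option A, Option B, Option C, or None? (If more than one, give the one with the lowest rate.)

Option C

Total debts = (660 + 300 + 230 + 295 + 1,445) = 2,930; DTI = 2,930/7,900 = 37.1%.
Reserves = 4,340/300 = 14.5 months.
Option A: score 595 < 720; DTI 37.1% ≤ 38%; employment 83 ≥ 18 mo; reserves 14.5 ≥ 4 mo → does not qualify.
Option B: score 595 < 700; DTI 37.1% ≤ 43% → does not qualify.
Option C: score 595 ≥ 580; DTI 37.1% ≤ 40%; reserves 14.5 ≥ 9 mo → qualifies.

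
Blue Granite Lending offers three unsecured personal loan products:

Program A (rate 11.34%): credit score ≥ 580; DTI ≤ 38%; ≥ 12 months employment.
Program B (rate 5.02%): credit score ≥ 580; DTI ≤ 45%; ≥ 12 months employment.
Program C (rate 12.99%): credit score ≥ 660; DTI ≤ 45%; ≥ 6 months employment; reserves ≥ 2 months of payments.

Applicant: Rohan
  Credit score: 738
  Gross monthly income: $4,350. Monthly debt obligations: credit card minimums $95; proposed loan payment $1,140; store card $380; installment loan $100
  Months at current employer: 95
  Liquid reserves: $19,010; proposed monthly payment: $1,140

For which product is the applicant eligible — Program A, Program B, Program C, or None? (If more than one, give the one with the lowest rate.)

Total debts = (95 + 1,140 + 380 + 100) = 1,715; DTI = 1,715/4,350 = 39.4%.
Reserves = 19,010/1,140 = 16.7 months.
Program A: score 738 ≥ 580; DTI 39.4% > 38%; employment 95 ≥ 12 mo → does not qualify.
Program B: score 738 ≥ 580; DTI 39.4% ≤ 45%; employment 95 ≥ 12 mo → qualifies.
Program C: score 738 ≥ 660; DTI 39.4% ≤ 45%; employment 95 ≥ 6 mo; reserves 16.7 ≥ 2 mo → qualifies.
Qualifying: Program B, Program C. Lowest rate is 5.02% → Program B.

Program B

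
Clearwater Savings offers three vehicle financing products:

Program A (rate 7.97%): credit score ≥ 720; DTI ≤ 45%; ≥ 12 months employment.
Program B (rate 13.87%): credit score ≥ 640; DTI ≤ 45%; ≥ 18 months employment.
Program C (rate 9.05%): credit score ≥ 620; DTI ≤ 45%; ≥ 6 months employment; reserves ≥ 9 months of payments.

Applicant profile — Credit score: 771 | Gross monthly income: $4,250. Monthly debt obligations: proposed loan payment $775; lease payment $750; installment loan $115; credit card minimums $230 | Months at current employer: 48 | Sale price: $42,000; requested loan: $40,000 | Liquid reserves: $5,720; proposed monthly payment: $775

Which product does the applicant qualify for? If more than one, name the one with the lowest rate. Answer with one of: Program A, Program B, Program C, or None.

Total debts = (775 + 750 + 115 + 230) = 1,870; DTI = 1,870/4,250 = 44%.
LTV = 40,000/42,000 = 95.2%.
Reserves = 5,720/775 = 7.4 months.
Program A: score 771 ≥ 720; DTI 44% ≤ 45%; employment 48 ≥ 12 mo → qualifies.
Program B: score 771 ≥ 640; DTI 44% ≤ 45%; employment 48 ≥ 18 mo → qualifies.
Program C: score 771 ≥ 620; DTI 44% ≤ 45%; employment 48 ≥ 6 mo; reserves 7.4 < 9 mo → does not qualify.
Qualifying: Program A, Program B. Lowest rate is 7.97% → Program A.

Program A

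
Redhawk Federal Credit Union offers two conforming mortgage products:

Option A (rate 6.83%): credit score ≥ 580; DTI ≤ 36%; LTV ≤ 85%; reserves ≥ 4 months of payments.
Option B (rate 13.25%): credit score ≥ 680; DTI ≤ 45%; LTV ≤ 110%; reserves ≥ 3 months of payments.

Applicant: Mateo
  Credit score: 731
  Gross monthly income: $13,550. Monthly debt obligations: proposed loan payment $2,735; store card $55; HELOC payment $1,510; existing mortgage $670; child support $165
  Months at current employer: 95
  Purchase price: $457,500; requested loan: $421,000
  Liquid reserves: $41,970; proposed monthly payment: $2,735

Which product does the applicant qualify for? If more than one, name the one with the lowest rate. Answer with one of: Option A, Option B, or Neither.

Option B

Total debts = (2,735 + 55 + 1,510 + 670 + 165) = 5,135; DTI = 5,135/13,550 = 37.9%.
LTV = 421,000/457,500 = 92%.
Reserves = 41,970/2,735 = 15.3 months.
Option A: score 731 ≥ 580; DTI 37.9% > 36%; LTV 92% > 85%; reserves 15.3 ≥ 4 mo → does not qualify.
Option B: score 731 ≥ 680; DTI 37.9% ≤ 45%; LTV 92% ≤ 110%; reserves 15.3 ≥ 3 mo → qualifies.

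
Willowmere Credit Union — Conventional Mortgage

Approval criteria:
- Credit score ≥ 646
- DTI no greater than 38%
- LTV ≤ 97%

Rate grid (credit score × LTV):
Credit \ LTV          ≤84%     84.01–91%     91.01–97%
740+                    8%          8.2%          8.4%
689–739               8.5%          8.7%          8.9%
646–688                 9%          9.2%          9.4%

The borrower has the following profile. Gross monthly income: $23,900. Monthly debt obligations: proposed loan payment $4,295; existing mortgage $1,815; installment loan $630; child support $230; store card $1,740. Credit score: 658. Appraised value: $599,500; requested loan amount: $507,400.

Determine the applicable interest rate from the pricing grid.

Credit score 658 ≥ 646; Total monthly debts = (4,295 + 1,815 + 630 + 230 + 1,740) = 8,710. Debt-to-income = 8,710/23,900 = 36.4% — meets 38% limit
LTV: 507,400 ÷ 599,500 = 84.6%, within 97% cap
Score 658 is in the 646–688 band; LTV 84.6% is in the 84.01–91% band → 9.2%.

9.2%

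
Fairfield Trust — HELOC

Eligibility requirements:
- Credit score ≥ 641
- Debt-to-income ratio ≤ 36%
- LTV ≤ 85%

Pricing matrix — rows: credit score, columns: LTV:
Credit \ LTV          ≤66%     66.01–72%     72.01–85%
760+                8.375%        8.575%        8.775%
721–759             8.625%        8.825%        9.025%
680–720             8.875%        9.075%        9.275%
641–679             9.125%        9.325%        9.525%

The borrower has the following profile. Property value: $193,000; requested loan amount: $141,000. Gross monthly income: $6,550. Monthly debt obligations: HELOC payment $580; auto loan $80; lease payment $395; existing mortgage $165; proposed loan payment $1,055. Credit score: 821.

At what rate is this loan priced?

8.775%

Credit score 821 ≥ 641; Total monthly debts = (580 + 80 + 395 + 165 + 1,055) = 2,275. Debt-to-income = 2,275/6,550 = 34.7% — meets 36% limit
LTV: 141,000 ÷ 193,000 = 73.1%, within 85% cap
Credit 821 → row 760+; LTV 73.1% → column 72.01–85%. Grid cell → 8.775%.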